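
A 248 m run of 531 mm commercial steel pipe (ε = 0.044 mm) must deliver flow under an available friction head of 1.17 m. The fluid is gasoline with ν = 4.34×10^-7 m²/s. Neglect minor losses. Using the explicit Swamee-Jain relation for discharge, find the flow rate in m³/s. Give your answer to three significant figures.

Q ≈ 0.442 m³/s

Swamee-Jain (Type II): Q = -0.965·√(gD⁵h_f/L)·ln[ε/(3.7D) + √(3.17ν²L/(gD³h_f))]
√(gD⁵h_f/L) = √(9.81·0.531⁵·1.17/248) = 0.04420
ε/(3.7D) = 2.24×10^-5; √(3.17ν²L/(gD³h_f)) = 9.28×10^-6
Q = -0.965·0.04420·ln(3.168×10^-5) = 0.4419 m³/s
Check: V = 2.00 m/s, Re = 2.44×10^6, f = 0.01242, h_f = 1.18 m ≈ 1.17 m ✓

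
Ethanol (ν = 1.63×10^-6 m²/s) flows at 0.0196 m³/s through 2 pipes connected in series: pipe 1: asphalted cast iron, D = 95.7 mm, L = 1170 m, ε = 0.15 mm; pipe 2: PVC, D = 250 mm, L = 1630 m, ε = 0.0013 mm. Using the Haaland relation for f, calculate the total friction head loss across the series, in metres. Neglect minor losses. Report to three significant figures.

Pipe 1: V = 2.725 m/s, Re = 1.60×10^5, ε/D = 0.00157, f = 0.02316, h_1 = f(L/D)V²/2g = 107.1 m
Pipe 2: V = 0.3993 m/s, Re = 6.12×10^4, ε/D = 5.20×10^-6, f = 0.01981, h_2 = f(L/D)V²/2g = 1.050 m
Series → Q common, losses add: H = Σh = 108.2 m

H ≈ 108 m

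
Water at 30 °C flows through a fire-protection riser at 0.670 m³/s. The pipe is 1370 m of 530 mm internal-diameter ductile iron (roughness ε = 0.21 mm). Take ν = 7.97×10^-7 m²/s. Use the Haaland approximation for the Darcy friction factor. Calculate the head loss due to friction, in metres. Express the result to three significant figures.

V = 4Q/(πD²) = 4·0.670/(π·0.530²) = 3.037 m/s
Re = VD/ν = 3.037·0.530/7.97×10^-7 = 2.02×10^6 → turbulent
ε/D = 0.21/530 = 3.96×10^-4
Haaland: f = 0.01616
h_f = f(L/D)V²/(2g) = 0.01616·(1370/0.530)·3.037²/(2·9.81) = 19.63 m

h_f ≈ 19.6 m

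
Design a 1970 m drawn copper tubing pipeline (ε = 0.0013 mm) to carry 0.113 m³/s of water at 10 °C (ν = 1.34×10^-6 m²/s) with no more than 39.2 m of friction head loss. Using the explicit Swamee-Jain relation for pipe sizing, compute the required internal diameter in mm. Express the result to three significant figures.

Swamee-Jain (Type III): D = 0.66·[ε^1.25·(LQ²/(gh_f))^4.75 + ν·Q^9.4·(L/(gh_f))^5.2]^0.04
LQ²/(gh_f) = 0.06541; L/(gh_f) = 5.123
Term 1 = ε^1.25·(…)^4.75 = 1.04×10^-13; Term 2 = ν·Q^9.4·(…)^5.2 = 8.23×10^-12
D = 0.66·(1.04×10^-13 + 8.23×10^-12)^0.04 = 0.2379 m = 238 mm
Check: V = 2.54 m/s, Re = 4.51×10^5, f = 0.01342, h_f = 36.6 m ≈ 39.2 m ✓

D ≈ 238 mm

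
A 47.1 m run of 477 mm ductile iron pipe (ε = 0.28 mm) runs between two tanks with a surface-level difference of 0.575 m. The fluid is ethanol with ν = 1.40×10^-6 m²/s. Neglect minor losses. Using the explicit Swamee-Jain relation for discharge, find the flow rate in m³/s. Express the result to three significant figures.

Swamee-Jain (Type II): Q = -0.965·√(gD⁵h_f/L)·ln[ε/(3.7D) + √(3.17ν²L/(gD³h_f))]
√(gD⁵h_f/L) = √(9.81·0.477⁵·0.575/47.1) = 0.05438
ε/(3.7D) = 1.59×10^-4; √(3.17ν²L/(gD³h_f)) = 2.19×10^-5
Q = -0.965·0.05438·ln(1.805×10^-4) = 0.4523 m³/s
Check: V = 2.53 m/s, Re = 8.62×10^5, f = 0.01794, h_f = 0.578 m ≈ 0.575 m ✓

Q ≈ 0.452 m³/s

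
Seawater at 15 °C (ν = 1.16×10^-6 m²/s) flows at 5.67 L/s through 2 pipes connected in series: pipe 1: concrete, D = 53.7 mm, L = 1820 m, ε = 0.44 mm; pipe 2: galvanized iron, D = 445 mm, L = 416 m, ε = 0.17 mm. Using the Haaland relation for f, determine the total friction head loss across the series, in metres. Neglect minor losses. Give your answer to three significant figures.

Pipe 1: V = 2.503 m/s, Re = 1.16×10^5, ε/D = 0.00819, f = 0.03609, h_1 = f(L/D)V²/2g = 390.7 m
Pipe 2: V = 0.03646 m/s, Re = 1.40×10^4, ε/D = 3.82×10^-4, f = 0.02878, h_2 = f(L/D)V²/2g = 0.001822 m
Series → Q common, losses add: H = Σh = 390.7 m

H ≈ 391 m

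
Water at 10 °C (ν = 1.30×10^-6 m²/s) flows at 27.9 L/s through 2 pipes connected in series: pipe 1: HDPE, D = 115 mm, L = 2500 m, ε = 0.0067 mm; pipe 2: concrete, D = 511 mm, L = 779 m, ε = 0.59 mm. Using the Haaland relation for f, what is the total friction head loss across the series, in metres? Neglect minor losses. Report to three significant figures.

H ≈ 123 m

Pipe 1: V = 2.686 m/s, Re = 2.38×10^5, ε/D = 5.83×10^-5, f = 0.01543, h_1 = f(L/D)V²/2g = 123.4 m
Pipe 2: V = 0.1360 m/s, Re = 5.35×10^4, ε/D = 0.00115, f = 0.02396, h_2 = f(L/D)V²/2g = 0.03445 m
Series → Q common, losses add: H = Σh = 123.4 m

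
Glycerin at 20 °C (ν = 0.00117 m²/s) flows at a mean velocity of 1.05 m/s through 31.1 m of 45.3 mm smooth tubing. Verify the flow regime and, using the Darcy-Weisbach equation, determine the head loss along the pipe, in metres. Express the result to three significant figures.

Re = VD/ν = 1.05·0.04530/0.00117 = 40.7 → laminar (Re < 2300)
f = 64/Re = 1.574
h_f = f(L/D)V²/(2g) = 1.574·(31.1/0.04530)·1.05²/(2·9.81) = 60.73 m

h_f ≈ 60.7 m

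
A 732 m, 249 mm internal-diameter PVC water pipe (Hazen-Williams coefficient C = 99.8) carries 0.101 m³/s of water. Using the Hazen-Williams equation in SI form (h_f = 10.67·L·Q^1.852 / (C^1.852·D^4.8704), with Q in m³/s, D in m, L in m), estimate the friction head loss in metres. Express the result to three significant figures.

h_f = 10.67·732·0.101^1.852 / (99.8^1.852·0.249^4.8704) = 19.37 m

h_f ≈ 19.4 m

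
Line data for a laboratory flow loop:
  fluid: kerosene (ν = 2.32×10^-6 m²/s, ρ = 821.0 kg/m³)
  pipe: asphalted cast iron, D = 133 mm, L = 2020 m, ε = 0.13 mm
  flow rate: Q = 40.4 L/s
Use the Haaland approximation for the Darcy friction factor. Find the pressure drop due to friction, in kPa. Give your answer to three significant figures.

Δp ≈ 1110 kPa

V = 4Q/(πD²) = 4·0.0404/(π·0.133²) = 2.908 m/s
Re = VD/ν = 2.908·0.133/2.32×10^-6 = 1.67×10^5 → turbulent
ε/D = 0.13/133 = 9.77×10^-4
Haaland: f = 0.02105
h_f = f(L/D)V²/(2g) = 0.02105·(2020/0.133)·2.908²/(2·9.81) = 137.8 m
Δp = ρg·h_f = 821.0·9.81·137.8 = 1110 kPa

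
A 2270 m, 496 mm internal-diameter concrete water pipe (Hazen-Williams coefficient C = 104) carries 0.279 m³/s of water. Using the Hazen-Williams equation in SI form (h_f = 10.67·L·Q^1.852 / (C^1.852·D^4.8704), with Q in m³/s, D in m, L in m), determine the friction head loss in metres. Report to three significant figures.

h_f = 10.67·2270·0.279^1.852 / (104^1.852·0.496^4.8704) = 12.74 m

h_f ≈ 12.7 m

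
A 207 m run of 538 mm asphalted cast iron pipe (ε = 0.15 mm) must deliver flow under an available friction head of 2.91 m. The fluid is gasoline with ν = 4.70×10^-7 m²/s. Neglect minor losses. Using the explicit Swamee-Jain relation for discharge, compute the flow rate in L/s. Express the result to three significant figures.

Swamee-Jain (Type II): Q = -0.965·√(gD⁵h_f/L)·ln[ε/(3.7D) + √(3.17ν²L/(gD³h_f))]
√(gD⁵h_f/L) = √(9.81·0.538⁵·2.91/207) = 0.07884
ε/(3.7D) = 7.54×10^-5; √(3.17ν²L/(gD³h_f)) = 5.71×10^-6
Q = -0.965·0.07884·ln(8.106×10^-5) = 0.7167 m³/s
Check: V = 3.15 m/s, Re = 3.61×10^6, f = 0.01499, h_f = 2.92 m ≈ 2.91 m ✓

Q ≈ 717 L/s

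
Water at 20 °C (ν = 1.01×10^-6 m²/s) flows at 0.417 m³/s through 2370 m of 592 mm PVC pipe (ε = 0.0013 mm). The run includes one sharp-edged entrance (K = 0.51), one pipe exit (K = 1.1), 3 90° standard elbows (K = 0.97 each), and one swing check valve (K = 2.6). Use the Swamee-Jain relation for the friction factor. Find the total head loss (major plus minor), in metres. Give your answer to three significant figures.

V = 4Q/(πD²) = 1.515 m/s; V²/2g = 0.1170 m
Re = 8.88×10^5, ε/D = 2.20×10^-6 → f = 0.01189 (Swamee-Jain)
Major: h_f = f(L/D)·V²/2g = 0.01189·4003·0.1170 = 5.570 m
Minor: ΣK = 7.12; h_m = ΣK·V²/2g = 0.8329 m
Total H_L = 5.570 + 0.8329 = 6.403 m

H_L ≈ 6.40 m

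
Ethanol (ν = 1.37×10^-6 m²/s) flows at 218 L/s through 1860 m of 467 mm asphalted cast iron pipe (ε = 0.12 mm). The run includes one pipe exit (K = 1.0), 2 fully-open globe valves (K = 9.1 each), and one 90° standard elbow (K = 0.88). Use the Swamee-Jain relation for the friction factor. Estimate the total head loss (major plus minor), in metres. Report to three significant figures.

V = 4Q/(πD²) = 1.273 m/s; V²/2g = 0.08256 m
Re = 4.34×10^5, ε/D = 2.57×10^-4 → f = 0.01620 (Swamee-Jain)
Major: h_f = f(L/D)·V²/2g = 0.01620·3983·0.08256 = 5.327 m
Minor: ΣK = 20.1; h_m = ΣK·V²/2g = 1.658 m
Total H_L = 5.327 + 1.658 = 6.984 m

H_L ≈ 6.98 m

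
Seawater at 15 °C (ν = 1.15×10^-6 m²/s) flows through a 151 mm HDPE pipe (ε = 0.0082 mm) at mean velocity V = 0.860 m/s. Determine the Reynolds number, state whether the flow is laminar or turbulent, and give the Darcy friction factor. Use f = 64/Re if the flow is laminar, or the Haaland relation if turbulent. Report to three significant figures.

Re ≈ 1.13×10^5; turbulent; f ≈ 0.0176

Re = VD/ν = 0.8600·0.151/1.15×10^-6 = 1.13×10^5
Re > 4000 → turbulent; ε/D = 5.43×10^-5
Haaland: f = 0.01763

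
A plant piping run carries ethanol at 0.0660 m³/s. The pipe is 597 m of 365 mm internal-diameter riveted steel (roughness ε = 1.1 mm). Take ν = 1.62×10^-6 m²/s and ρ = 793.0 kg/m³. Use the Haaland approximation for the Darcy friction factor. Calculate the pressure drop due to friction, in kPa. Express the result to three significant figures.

V = 4Q/(πD²) = 4·0.0660/(π·0.365²) = 0.6308 m/s
Re = VD/ν = 0.6308·0.365/1.62×10^-6 = 1.42×10^5 → turbulent
ε/D = 1.1/365 = 0.00301
Haaland: f = 0.02709
h_f = f(L/D)V²/(2g) = 0.02709·(597/0.365)·0.6308²/(2·9.81) = 0.8984 m
Δp = ρg·h_f = 793.0·9.81·0.8984 = 6.989 kPa

Δp ≈ 6.99 kPa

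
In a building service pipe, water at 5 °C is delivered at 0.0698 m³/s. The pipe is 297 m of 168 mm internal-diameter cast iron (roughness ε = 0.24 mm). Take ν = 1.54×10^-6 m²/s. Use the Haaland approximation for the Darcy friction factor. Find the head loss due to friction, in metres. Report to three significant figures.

V = 4Q/(πD²) = 4·0.0698/(π·0.168²) = 3.149 m/s
Re = VD/ν = 3.149·0.168/1.54×10^-6 = 3.44×10^5 → turbulent
ε/D = 0.24/168 = 0.00143
Haaland: f = 0.02209
h_f = f(L/D)V²/(2g) = 0.02209·(297/0.168)·3.149²/(2·9.81) = 19.73 m

h_f ≈ 19.7 m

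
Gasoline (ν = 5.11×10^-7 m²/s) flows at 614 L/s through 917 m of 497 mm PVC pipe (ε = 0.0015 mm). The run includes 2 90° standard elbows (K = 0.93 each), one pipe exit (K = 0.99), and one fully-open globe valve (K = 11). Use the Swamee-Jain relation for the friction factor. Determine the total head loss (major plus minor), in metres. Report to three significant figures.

V = 4Q/(πD²) = 3.165 m/s; V²/2g = 0.5105 m
Re = 3.08×10^6, ε/D = 3.02×10^-6 → f = 0.009842 (Swamee-Jain)
Major: h_f = f(L/D)·V²/2g = 0.009842·1845·0.5105 = 9.271 m
Minor: ΣK = 13.8; h_m = ΣK·V²/2g = 7.071 m
Total H_L = 9.271 + 7.071 = 16.34 m

H_L ≈ 16.3 m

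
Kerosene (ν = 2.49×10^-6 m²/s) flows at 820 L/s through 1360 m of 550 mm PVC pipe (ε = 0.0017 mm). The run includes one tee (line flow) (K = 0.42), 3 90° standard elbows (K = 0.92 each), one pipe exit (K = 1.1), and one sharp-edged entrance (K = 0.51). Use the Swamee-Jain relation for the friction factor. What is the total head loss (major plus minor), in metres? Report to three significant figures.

H_L ≈ 21.3 m

V = 4Q/(πD²) = 3.451 m/s; V²/2g = 0.6072 m
Re = 7.62×10^5, ε/D = 3.09×10^-6 → f = 0.01222 (Swamee-Jain)
Major: h_f = f(L/D)·V²/2g = 0.01222·2473·0.6072 = 18.35 m
Minor: ΣK = 4.79; h_m = ΣK·V²/2g = 2.908 m
Total H_L = 18.35 + 2.908 = 21.26 m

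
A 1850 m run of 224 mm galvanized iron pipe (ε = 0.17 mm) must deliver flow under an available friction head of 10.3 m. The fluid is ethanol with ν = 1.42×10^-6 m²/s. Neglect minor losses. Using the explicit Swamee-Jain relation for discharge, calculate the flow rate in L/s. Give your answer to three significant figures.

Q ≈ 43.3 L/s

Swamee-Jain (Type II): Q = -0.965·√(gD⁵h_f/L)·ln[ε/(3.7D) + √(3.17ν²L/(gD³h_f))]
√(gD⁵h_f/L) = √(9.81·0.224⁵·10.3/1850) = 0.005550
ε/(3.7D) = 2.05×10^-4; √(3.17ν²L/(gD³h_f)) = 1.02×10^-4
Q = -0.965·0.005550·ln(3.072×10^-4) = 0.04332 m³/s
Check: V = 1.10 m/s, Re = 1.73×10^5, f = 0.02040, h_f = 10.4 m ≈ 10.3 m ✓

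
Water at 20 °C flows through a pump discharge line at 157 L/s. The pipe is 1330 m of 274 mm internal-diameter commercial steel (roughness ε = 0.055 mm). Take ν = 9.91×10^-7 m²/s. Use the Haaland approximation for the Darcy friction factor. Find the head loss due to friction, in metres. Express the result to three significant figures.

h_f ≈ 26.1 m

V = 4Q/(πD²) = 4·0.157/(π·0.274²) = 2.663 m/s
Re = VD/ν = 2.663·0.274/9.91×10^-7 = 7.36×10^5 → turbulent
ε/D = 0.055/274 = 2.01×10^-4
Haaland: f = 0.01487
h_f = f(L/D)V²/(2g) = 0.01487·(1330/0.274)·2.663²/(2·9.81) = 26.08 m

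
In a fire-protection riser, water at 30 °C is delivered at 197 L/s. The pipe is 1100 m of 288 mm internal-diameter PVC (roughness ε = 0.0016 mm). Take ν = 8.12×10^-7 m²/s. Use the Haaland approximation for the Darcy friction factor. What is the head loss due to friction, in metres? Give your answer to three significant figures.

V = 4Q/(πD²) = 4·0.197/(π·0.288²) = 3.024 m/s
Re = VD/ν = 3.024·0.288/8.12×10^-7 = 1.07×10^6 → turbulent
ε/D = 0.0016/288 = 5.56×10^-6
Haaland: f = 0.01155
h_f = f(L/D)V²/(2g) = 0.01155·(1100/0.288)·3.024²/(2·9.81) = 20.56 m

h_f ≈ 20.6 m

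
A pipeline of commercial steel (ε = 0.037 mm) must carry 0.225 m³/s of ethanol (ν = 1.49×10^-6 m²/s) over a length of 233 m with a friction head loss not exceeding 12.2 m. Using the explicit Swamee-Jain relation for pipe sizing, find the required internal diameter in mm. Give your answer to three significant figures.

D ≈ 261 mm

Swamee-Jain (Type III): D = 0.66·[ε^1.25·(LQ²/(gh_f))^4.75 + ν·Q^9.4·(L/(gh_f))^5.2]^0.04
LQ²/(gh_f) = 0.09856; L/(gh_f) = 1.947
Term 1 = ε^1.25·(…)^4.75 = 4.79×10^-11; Term 2 = ν·Q^9.4·(…)^5.2 = 3.87×10^-11
D = 0.66·(4.79×10^-11 + 3.87×10^-11)^0.04 = 0.2612 m = 261 mm
Check: V = 4.20 m/s, Re = 7.36×10^5, f = 0.01441, h_f = 11.5 m ≈ 12.2 m ✓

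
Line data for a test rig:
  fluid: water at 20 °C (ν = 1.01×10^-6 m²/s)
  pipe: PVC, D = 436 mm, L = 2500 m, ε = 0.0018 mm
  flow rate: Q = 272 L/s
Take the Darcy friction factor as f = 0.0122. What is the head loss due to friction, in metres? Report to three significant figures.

V = 4Q/(πD²) = 4·0.272/(π·0.436²) = 1.822 m/s
h_f = f(L/D)V²/(2g) = 0.01220·(2500/0.436)·1.822²/(2·9.81) = 11.83 m

h_f ≈ 11.8 m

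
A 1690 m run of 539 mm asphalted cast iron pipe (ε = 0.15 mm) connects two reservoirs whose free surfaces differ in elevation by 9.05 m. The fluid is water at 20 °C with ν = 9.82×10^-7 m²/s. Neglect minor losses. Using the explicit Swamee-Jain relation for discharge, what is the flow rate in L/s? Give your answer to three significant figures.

Q ≈ 437 L/s

Swamee-Jain (Type II): Q = -0.965·√(gD⁵h_f/L)·ln[ε/(3.7D) + √(3.17ν²L/(gD³h_f))]
√(gD⁵h_f/L) = √(9.81·0.539⁵·9.05/1690) = 0.04889
ε/(3.7D) = 7.52×10^-5; √(3.17ν²L/(gD³h_f)) = 1.93×10^-5
Q = -0.965·0.04889·ln(9.449×10^-5) = 0.4372 m³/s
Check: V = 1.92 m/s, Re = 1.05×10^6, f = 0.01552, h_f = 9.11 m ≈ 9.05 m ✓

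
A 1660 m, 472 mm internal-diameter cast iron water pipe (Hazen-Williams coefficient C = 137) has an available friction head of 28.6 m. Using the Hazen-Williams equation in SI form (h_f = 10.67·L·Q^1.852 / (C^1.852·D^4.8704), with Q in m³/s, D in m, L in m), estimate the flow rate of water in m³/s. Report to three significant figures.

Rearranging: Q = [h_f·C^1.852·D^4.8704 / (10.67·L)]^(1/1.852)
Q = [28.6·137^1.852·0.472^4.8704 / (10.67·1660)]^0.540 = 0.5912 m³/s

Q ≈ 0.591 m³/s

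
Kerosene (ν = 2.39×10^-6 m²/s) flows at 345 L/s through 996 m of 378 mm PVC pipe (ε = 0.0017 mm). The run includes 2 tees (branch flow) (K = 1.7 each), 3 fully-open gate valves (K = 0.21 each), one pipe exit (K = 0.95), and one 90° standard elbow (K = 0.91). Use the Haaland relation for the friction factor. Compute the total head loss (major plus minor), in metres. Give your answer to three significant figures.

V = 4Q/(πD²) = 3.074 m/s; V²/2g = 0.4817 m
Re = 4.86×10^5, ε/D = 4.50×10^-6 → f = 0.01318 (Haaland)
Major: h_f = f(L/D)·V²/2g = 0.01318·2635·0.4817 = 16.73 m
Minor: ΣK = 5.89; h_m = ΣK·V²/2g = 2.837 m
Total H_L = 16.73 + 2.837 = 19.56 m

H_L ≈ 19.6 m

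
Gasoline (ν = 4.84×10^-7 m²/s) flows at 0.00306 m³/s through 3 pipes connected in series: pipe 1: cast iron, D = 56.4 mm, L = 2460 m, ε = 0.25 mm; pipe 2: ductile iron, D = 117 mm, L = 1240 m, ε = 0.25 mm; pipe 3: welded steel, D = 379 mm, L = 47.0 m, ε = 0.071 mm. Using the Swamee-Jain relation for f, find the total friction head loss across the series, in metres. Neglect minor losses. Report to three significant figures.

H ≈ 102 m

Pipe 1: V = 1.225 m/s, Re = 1.43×10^5, ε/D = 0.00443, f = 0.03022, h_1 = f(L/D)V²/2g = 100.8 m
Pipe 2: V = 0.2846 m/s, Re = 6.88×10^4, ε/D = 0.00214, f = 0.02635, h_2 = f(L/D)V²/2g = 1.153 m
Pipe 3: V = 0.02712 m/s, Re = 2.12×10^4, ε/D = 1.87×10^-4, f = 0.02591, h_3 = f(L/D)V²/2g = 1.205×10^-4 m
Series → Q common, losses add: H = Σh = 101.9 m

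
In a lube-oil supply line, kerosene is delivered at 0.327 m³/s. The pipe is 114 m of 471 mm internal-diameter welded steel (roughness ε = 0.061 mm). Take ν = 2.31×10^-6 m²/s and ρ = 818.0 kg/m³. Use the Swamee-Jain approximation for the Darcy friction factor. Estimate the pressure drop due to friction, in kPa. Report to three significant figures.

V = 4Q/(πD²) = 4·0.327/(π·0.471²) = 1.877 m/s
Re = VD/ν = 1.877·0.471/2.31×10^-6 = 3.83×10^5 → turbulent
ε/D = 0.061/471 = 1.30×10^-4
Swamee-Jain: f = 0.01525
h_f = f(L/D)V²/(2g) = 0.01525·(114/0.471)·1.877²/(2·9.81) = 0.6625 m
Δp = ρg·h_f = 818.0·9.81·0.6625 = 5.316 kPa

Δp ≈ 5.32 kPa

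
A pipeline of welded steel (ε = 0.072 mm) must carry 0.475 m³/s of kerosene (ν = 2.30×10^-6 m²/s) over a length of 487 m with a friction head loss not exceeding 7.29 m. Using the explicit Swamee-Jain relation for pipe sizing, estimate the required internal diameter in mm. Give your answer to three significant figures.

D ≈ 456 mm

Swamee-Jain (Type III): D = 0.66·[ε^1.25·(LQ²/(gh_f))^4.75 + ν·Q^9.4·(L/(gh_f))^5.2]^0.04
LQ²/(gh_f) = 1.536; L/(gh_f) = 6.810
Term 1 = ε^1.25·(…)^4.75 = 5.10×10^-5; Term 2 = ν·Q^9.4·(…)^5.2 = 4.52×10^-5
D = 0.66·(5.10×10^-5 + 4.52×10^-5)^0.04 = 0.4559 m = 456 mm
Check: V = 2.91 m/s, Re = 5.77×10^5, f = 0.01490, h_f = 6.87 m ≈ 7.29 m ✓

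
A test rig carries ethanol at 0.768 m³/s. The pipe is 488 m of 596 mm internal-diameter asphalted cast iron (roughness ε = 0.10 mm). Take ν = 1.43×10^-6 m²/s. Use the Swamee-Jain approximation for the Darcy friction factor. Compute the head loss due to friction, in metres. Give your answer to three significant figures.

h_f ≈ 4.52 m

V = 4Q/(πD²) = 4·0.768/(π·0.596²) = 2.753 m/s
Re = VD/ν = 2.753·0.596/1.43×10^-6 = 1.15×10^6 → turbulent
ε/D = 0.10/596 = 1.68×10^-4
Swamee-Jain: f = 0.01428
h_f = f(L/D)V²/(2g) = 0.01428·(488/0.596)·2.753²/(2·9.81) = 4.517 m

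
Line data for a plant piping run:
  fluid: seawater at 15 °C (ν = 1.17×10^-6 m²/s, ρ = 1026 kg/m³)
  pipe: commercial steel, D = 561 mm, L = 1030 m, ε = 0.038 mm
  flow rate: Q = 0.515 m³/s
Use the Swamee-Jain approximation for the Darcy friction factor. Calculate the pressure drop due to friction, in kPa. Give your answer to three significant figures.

Δp ≈ 53.2 kPa

V = 4Q/(πD²) = 4·0.515/(π·0.561²) = 2.083 m/s
Re = VD/ν = 2.083·0.561/1.17×10^-6 = 9.99×10^5 → turbulent
ε/D = 0.038/561 = 6.77×10^-5
Swamee-Jain: f = 0.01300
h_f = f(L/D)V²/(2g) = 0.01300·(1030/0.561)·2.083²/(2·9.81) = 5.281 m
Δp = ρg·h_f = 1026·9.81·5.281 = 53.15 kPa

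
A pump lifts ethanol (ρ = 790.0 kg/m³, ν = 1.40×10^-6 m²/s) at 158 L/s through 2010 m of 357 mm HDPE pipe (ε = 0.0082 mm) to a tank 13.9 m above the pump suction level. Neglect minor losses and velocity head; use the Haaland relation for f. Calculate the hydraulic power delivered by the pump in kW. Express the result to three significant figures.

P_hyd ≈ 29.1 kW

V = 4Q/(πD²) = 1.578 m/s; Re = 4.03×10^5; ε/D = 2.30×10^-5; f = 0.01382
h_f = f(L/D)V²/2g = 9.881 m
Total head H = z + h_f = 13.9 + 9.881 = 23.78 m
P_hyd = ρgQH = 790.0·9.81·0.158·23.78 = 29.12 kW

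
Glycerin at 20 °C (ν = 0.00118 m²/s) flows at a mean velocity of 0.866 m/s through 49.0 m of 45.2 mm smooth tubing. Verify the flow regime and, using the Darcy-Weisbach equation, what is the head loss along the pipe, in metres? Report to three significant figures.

Re = VD/ν = 0.866·0.04520/0.00118 = 33.2 → laminar (Re < 2300)
f = 64/Re = 1.929
h_f = f(L/D)V²/(2g) = 1.929·(49.0/0.04520)·0.866²/(2·9.81) = 79.95 m

h_f ≈ 79.9 m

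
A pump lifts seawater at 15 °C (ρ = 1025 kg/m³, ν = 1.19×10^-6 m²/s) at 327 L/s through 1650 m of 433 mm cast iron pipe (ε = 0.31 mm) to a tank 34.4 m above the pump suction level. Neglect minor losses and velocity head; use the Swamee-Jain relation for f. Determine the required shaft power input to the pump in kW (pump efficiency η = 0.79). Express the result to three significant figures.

V = 4Q/(πD²) = 2.221 m/s; Re = 8.08×10^5; ε/D = 7.16×10^-4; f = 0.01871
h_f = f(L/D)V²/2g = 17.92 m
Total head H = z + h_f = 34.4 + 17.92 = 52.32 m
P_hyd = ρgQH = 1025·9.81·0.327·52.32 = 172.0 kW
P_shaft = P_hyd/η = 172.0/0.79 = 217.8 kW

P_shaft ≈ 218 kW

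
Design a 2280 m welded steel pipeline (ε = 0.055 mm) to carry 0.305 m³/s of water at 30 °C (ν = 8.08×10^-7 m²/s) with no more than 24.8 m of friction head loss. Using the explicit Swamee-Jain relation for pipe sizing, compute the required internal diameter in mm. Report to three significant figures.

D ≈ 400 mm

Swamee-Jain (Type III): D = 0.66·[ε^1.25·(LQ²/(gh_f))^4.75 + ν·Q^9.4·(L/(gh_f))^5.2]^0.04
LQ²/(gh_f) = 0.8718; L/(gh_f) = 9.372
Term 1 = ε^1.25·(…)^4.75 = 2.47×10^-6; Term 2 = ν·Q^9.4·(…)^5.2 = 1.30×10^-6
D = 0.66·(2.47×10^-6 + 1.30×10^-6)^0.04 = 0.4005 m = 400 mm
Check: V = 2.42 m/s, Re = 1.20×10^6, f = 0.01385, h_f = 23.6 m ≈ 24.8 m ✓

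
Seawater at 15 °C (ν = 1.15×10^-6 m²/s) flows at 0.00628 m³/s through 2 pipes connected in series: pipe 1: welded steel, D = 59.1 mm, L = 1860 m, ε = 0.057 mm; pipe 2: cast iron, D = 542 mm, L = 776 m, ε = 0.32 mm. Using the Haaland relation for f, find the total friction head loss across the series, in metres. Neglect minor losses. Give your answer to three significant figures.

H ≈ 181 m

Pipe 1: V = 2.289 m/s, Re = 1.18×10^5, ε/D = 9.64×10^-4, f = 0.02154, h_1 = f(L/D)V²/2g = 181.0 m
Pipe 2: V = 0.02722 m/s, Re = 1.28×10^4, ε/D = 5.90×10^-4, f = 0.02972, h_2 = f(L/D)V²/2g = 0.001607 m
Series → Q common, losses add: H = Σh = 181.0 m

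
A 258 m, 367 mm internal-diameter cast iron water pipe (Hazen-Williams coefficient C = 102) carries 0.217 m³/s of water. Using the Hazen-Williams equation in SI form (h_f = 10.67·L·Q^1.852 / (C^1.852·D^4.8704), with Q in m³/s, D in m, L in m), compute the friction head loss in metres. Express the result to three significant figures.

h_f ≈ 4.09 m

h_f = 10.67·258·0.217^1.852 / (102^1.852·0.367^4.8704) = 4.085 m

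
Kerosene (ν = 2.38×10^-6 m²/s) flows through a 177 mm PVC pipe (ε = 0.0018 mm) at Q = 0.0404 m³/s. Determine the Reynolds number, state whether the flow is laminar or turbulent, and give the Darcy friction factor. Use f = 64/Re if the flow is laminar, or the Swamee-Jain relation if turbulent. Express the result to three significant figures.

V = 4Q/(πD²) = 1.642 m/s
Re = VD/ν = 1.642·0.177/2.38×10^-6 = 1.22×10^5
Re > 4000 → turbulent; ε/D = 1.02×10^-5
Swamee-Jain: f = 0.01721

Re ≈ 1.22×10^5; turbulent; f ≈ 0.0172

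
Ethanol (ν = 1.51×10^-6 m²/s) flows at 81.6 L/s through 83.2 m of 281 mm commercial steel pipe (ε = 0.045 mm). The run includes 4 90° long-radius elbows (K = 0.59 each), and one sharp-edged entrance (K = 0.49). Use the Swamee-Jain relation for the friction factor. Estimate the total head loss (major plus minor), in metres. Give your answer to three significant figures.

H_L ≈ 0.680 m

V = 4Q/(πD²) = 1.316 m/s; V²/2g = 0.08824 m
Re = 2.45×10^5, ε/D = 1.60×10^-4 → f = 0.01639 (Swamee-Jain)
Major: h_f = f(L/D)·V²/2g = 0.01639·296.1·0.08824 = 0.4283 m
Minor: ΣK = 2.85; h_m = ΣK·V²/2g = 0.2515 m
Total H_L = 0.4283 + 0.2515 = 0.6798 m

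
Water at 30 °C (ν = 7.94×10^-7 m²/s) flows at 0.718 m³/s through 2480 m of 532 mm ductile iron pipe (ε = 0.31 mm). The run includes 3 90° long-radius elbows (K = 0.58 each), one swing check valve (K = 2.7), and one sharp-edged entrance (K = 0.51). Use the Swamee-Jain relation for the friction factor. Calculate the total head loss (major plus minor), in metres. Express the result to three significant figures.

H_L ≈ 46.2 m

V = 4Q/(πD²) = 3.230 m/s; V²/2g = 0.5318 m
Re = 2.16×10^6, ε/D = 5.83×10^-4 → f = 0.01757 (Swamee-Jain)
Major: h_f = f(L/D)·V²/2g = 0.01757·4662·0.5318 = 43.55 m
Minor: ΣK = 4.95; h_m = ΣK·V²/2g = 2.632 m
Total H_L = 43.55 + 2.632 = 46.18 m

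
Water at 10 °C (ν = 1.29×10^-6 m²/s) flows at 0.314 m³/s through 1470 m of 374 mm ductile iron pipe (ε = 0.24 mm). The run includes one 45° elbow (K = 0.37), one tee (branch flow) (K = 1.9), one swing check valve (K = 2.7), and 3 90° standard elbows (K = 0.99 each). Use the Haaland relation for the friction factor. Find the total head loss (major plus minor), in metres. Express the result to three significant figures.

H_L ≈ 33.0 m

V = 4Q/(πD²) = 2.858 m/s; V²/2g = 0.4164 m
Re = 8.29×10^5, ε/D = 6.42×10^-4 → f = 0.01815 (Haaland)
Major: h_f = f(L/D)·V²/2g = 0.01815·3930·0.4164 = 29.71 m
Minor: ΣK = 7.94; h_m = ΣK·V²/2g = 3.306 m
Total H_L = 29.71 + 3.306 = 33.01 m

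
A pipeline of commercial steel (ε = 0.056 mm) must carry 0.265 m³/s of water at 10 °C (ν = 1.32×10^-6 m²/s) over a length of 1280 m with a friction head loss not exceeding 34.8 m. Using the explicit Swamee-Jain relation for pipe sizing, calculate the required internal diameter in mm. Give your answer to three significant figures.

Swamee-Jain (Type III): D = 0.66·[ε^1.25·(LQ²/(gh_f))^4.75 + ν·Q^9.4·(L/(gh_f))^5.2]^0.04
LQ²/(gh_f) = 0.2633; L/(gh_f) = 3.749
Term 1 = ε^1.25·(…)^4.75 = 8.56×10^-9; Term 2 = ν·Q^9.4·(…)^5.2 = 4.83×10^-9
D = 0.66·(8.56×10^-9 + 4.83×10^-9)^0.04 = 0.3196 m = 320 mm
Check: V = 3.30 m/s, Re = 8.00×10^5, f = 0.01471, h_f = 32.8 m ≈ 34.8 m ✓

D ≈ 320 mm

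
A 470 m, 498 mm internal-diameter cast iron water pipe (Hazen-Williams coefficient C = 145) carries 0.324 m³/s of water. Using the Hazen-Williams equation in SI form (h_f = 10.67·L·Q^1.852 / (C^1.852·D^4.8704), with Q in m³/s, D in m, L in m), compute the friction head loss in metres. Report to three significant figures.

h_f ≈ 1.84 m

h_f = 10.67·470·0.324^1.852 / (145^1.852·0.498^4.8704) = 1.843 m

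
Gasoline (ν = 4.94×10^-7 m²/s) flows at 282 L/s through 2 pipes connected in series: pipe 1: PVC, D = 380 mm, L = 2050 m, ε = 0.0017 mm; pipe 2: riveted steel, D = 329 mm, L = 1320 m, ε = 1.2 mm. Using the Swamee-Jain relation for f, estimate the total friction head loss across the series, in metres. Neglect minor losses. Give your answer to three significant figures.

Pipe 1: V = 2.487 m/s, Re = 1.91×10^6, ε/D = 4.47×10^-6, f = 0.01061, h_1 = f(L/D)V²/2g = 18.03 m
Pipe 2: V = 3.317 m/s, Re = 2.21×10^6, ε/D = 0.00365, f = 0.02775, h_2 = f(L/D)V²/2g = 62.45 m
Series → Q common, losses add: H = Σh = 80.48 m

H ≈ 80.5 m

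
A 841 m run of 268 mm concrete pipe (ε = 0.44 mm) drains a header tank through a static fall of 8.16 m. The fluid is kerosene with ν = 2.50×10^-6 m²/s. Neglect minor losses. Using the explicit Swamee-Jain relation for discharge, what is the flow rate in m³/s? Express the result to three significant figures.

Q ≈ 0.0831 m³/s

Swamee-Jain (Type II): Q = -0.965·√(gD⁵h_f/L)·ln[ε/(3.7D) + √(3.17ν²L/(gD³h_f))]
√(gD⁵h_f/L) = √(9.81·0.268⁵·8.16/841) = 0.01147
ε/(3.7D) = 4.44×10^-4; √(3.17ν²L/(gD³h_f)) = 1.04×10^-4
Q = -0.965·0.01147·ln(5.477×10^-4) = 0.08313 m³/s
Check: V = 1.47 m/s, Re = 1.58×10^5, f = 0.02369, h_f = 8.23 m ≈ 8.16 m ✓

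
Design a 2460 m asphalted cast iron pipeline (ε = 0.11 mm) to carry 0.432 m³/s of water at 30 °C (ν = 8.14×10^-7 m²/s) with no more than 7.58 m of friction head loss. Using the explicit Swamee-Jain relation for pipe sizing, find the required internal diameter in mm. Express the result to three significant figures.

D ≈ 599 mm

Swamee-Jain (Type III): D = 0.66·[ε^1.25·(LQ²/(gh_f))^4.75 + ν·Q^9.4·(L/(gh_f))^5.2]^0.04
LQ²/(gh_f) = 6.174; L/(gh_f) = 33.08
Term 1 = ε^1.25·(…)^4.75 = 0.0641; Term 2 = ν·Q^9.4·(…)^5.2 = 0.0243
D = 0.66·(0.0641 + 0.0243)^0.04 = 0.5990 m = 599 mm
Check: V = 1.53 m/s, Re = 1.13×10^6, f = 0.01449, h_f = 7.13 m ≈ 7.58 m ✓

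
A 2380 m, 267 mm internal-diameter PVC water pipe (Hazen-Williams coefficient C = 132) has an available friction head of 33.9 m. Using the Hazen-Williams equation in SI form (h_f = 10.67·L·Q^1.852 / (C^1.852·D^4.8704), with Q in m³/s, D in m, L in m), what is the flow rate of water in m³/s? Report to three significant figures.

Rearranging: Q = [h_f·C^1.852·D^4.8704 / (10.67·L)]^(1/1.852)
Q = [33.9·132^1.852·0.267^4.8704 / (10.67·2380)]^0.540 = 0.1149 m³/s

Q ≈ 0.115 m³/s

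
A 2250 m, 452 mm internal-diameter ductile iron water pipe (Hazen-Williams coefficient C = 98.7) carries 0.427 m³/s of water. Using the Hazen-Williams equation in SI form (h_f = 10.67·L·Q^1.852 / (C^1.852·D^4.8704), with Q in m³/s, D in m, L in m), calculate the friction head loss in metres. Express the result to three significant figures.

h_f ≈ 48.1 m

h_f = 10.67·2250·0.427^1.852 / (98.7^1.852·0.452^4.8704) = 48.09 m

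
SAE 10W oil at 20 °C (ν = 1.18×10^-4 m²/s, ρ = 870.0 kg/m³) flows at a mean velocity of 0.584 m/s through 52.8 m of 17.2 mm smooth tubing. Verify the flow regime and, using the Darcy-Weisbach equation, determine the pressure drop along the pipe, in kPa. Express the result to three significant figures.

Re = VD/ν = 0.584·0.01720/1.18×10^-4 = 85.1 → laminar (Re < 2300)
f = 64/Re = 0.7518
h_f = f(L/D)V²/(2g) = 0.7518·(52.8/0.01720)·0.584²/(2·9.81) = 40.12 m
Δp = ρg·h_f = 870.0·9.81·40.12 = 342.4 kPa

Δp ≈ 342 kPa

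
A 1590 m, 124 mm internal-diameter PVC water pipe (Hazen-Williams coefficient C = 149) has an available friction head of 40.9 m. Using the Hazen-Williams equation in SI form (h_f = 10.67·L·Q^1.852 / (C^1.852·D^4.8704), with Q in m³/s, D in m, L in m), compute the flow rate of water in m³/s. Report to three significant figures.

Q ≈ 0.0237 m³/s

Rearranging: Q = [h_f·C^1.852·D^4.8704 / (10.67·L)]^(1/1.852)
Q = [40.9·149^1.852·0.124^4.8704 / (10.67·1590)]^0.540 = 0.02374 m³/s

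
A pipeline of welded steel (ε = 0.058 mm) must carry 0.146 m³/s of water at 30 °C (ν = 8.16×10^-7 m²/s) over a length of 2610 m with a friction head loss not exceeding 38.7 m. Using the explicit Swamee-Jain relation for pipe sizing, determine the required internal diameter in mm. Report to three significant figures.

Swamee-Jain (Type III): D = 0.66·[ε^1.25·(LQ²/(gh_f))^4.75 + ν·Q^9.4·(L/(gh_f))^5.2]^0.04
LQ²/(gh_f) = 0.1465; L/(gh_f) = 6.875
Term 1 = ε^1.25·(…)^4.75 = 5.53×10^-10; Term 2 = ν·Q^9.4·(…)^5.2 = 2.57×10^-10
D = 0.66·(5.53×10^-10 + 2.57×10^-10)^0.04 = 0.2857 m = 286 mm
Check: V = 2.28 m/s, Re = 7.97×10^5, f = 0.01501, h_f = 36.3 m ≈ 38.7 m ✓

D ≈ 286 mm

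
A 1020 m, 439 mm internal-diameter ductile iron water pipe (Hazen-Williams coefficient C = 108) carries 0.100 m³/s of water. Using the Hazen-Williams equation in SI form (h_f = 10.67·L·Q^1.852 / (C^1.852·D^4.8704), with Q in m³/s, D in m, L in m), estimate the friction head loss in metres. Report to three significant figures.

h_f ≈ 1.45 m

h_f = 10.67·1020·0.100^1.852 / (108^1.852·0.439^4.8704) = 1.446 m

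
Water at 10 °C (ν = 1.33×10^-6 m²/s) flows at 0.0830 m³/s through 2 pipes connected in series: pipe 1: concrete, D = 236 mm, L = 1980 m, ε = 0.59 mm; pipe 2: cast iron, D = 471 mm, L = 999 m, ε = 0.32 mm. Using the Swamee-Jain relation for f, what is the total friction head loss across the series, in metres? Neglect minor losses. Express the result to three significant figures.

Pipe 1: V = 1.897 m/s, Re = 3.37×10^5, ε/D = 0.00250, f = 0.02547, h_1 = f(L/D)V²/2g = 39.22 m
Pipe 2: V = 0.4764 m/s, Re = 1.69×10^5, ε/D = 6.79×10^-4, f = 0.02009, h_2 = f(L/D)V²/2g = 0.4930 m
Series → Q common, losses add: H = Σh = 39.71 m

H ≈ 39.7 m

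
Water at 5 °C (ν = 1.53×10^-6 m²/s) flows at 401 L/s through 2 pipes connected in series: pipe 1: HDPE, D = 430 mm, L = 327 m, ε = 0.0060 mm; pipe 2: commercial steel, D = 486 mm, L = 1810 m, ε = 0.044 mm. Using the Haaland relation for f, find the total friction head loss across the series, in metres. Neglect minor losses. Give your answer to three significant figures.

Pipe 1: V = 2.761 m/s, Re = 7.76×10^5, ε/D = 1.40×10^-5, f = 0.01231, h_1 = f(L/D)V²/2g = 3.639 m
Pipe 2: V = 2.162 m/s, Re = 6.87×10^5, ε/D = 9.05×10^-5, f = 0.01366, h_2 = f(L/D)V²/2g = 12.12 m
Series → Q common, losses add: H = Σh = 15.76 m

H ≈ 15.8 m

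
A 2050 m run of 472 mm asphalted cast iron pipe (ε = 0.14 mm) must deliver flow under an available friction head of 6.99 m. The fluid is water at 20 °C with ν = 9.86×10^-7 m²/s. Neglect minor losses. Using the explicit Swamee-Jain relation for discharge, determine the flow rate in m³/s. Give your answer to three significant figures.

Q ≈ 0.246 m³/s

Swamee-Jain (Type II): Q = -0.965·√(gD⁵h_f/L)·ln[ε/(3.7D) + √(3.17ν²L/(gD³h_f))]
√(gD⁵h_f/L) = √(9.81·0.472⁵·6.99/2050) = 0.02799
ε/(3.7D) = 8.02×10^-5; √(3.17ν²L/(gD³h_f)) = 2.96×10^-5
Q = -0.965·0.02799·ln(1.098×10^-4) = 0.2463 m³/s
Check: V = 1.41 m/s, Re = 6.74×10^5, f = 0.01604, h_f = 7.04 m ≈ 6.99 m ✓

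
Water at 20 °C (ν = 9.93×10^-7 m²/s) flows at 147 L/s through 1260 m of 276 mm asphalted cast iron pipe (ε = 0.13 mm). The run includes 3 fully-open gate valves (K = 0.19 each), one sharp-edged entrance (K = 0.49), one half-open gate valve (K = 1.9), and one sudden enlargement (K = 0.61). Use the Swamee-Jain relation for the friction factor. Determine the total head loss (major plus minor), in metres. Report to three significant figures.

V = 4Q/(πD²) = 2.457 m/s; V²/2g = 0.3077 m
Re = 6.83×10^5, ε/D = 4.71×10^-4 → f = 0.01734 (Swamee-Jain)
Major: h_f = f(L/D)·V²/2g = 0.01734·4565·0.3077 = 24.36 m
Minor: ΣK = 3.57; h_m = ΣK·V²/2g = 1.098 m
Total H_L = 24.36 + 1.098 = 25.45 m

H_L ≈ 25.5 m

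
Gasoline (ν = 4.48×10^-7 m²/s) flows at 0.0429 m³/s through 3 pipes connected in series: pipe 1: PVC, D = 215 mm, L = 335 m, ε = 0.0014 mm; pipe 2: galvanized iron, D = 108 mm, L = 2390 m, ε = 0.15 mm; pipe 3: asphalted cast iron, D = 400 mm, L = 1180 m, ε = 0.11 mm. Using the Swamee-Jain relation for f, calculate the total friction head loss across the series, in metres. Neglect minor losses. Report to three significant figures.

H ≈ 536 m

Pipe 1: V = 1.182 m/s, Re = 5.67×10^5, ε/D = 6.51×10^-6, f = 0.01291, h_1 = f(L/D)V²/2g = 1.432 m
Pipe 2: V = 4.683 m/s, Re = 1.13×10^6, ε/D = 0.00139, f = 0.02160, h_2 = f(L/D)V²/2g = 534.2 m
Pipe 3: V = 0.3414 m/s, Re = 3.05×10^5, ε/D = 2.75×10^-4, f = 0.01686, h_3 = f(L/D)V²/2g = 0.2954 m
Series → Q common, losses add: H = Σh = 535.9 m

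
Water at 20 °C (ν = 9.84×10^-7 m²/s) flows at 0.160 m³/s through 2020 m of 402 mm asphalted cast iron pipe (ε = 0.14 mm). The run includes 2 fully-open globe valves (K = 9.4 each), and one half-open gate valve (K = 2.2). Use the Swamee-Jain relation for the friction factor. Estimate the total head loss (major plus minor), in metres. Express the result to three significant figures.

V = 4Q/(πD²) = 1.261 m/s; V²/2g = 0.08099 m
Re = 5.15×10^5, ε/D = 3.48×10^-4 → f = 0.01671 (Swamee-Jain)
Major: h_f = f(L/D)·V²/2g = 0.01671·5025·0.08099 = 6.802 m
Minor: ΣK = 21.0; h_m = ΣK·V²/2g = 1.701 m
Total H_L = 6.802 + 1.701 = 8.503 m

H_L ≈ 8.50 m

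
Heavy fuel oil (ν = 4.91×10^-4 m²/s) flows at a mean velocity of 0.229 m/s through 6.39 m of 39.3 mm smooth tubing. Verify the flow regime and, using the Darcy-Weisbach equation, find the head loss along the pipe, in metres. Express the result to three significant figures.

h_f ≈ 1.52 m

Re = VD/ν = 0.229·0.03930/4.91×10^-4 = 18.3 → laminar (Re < 2300)
f = 64/Re = 3.492
h_f = f(L/D)V²/(2g) = 3.492·(6.39/0.03930)·0.229²/(2·9.81) = 1.517 m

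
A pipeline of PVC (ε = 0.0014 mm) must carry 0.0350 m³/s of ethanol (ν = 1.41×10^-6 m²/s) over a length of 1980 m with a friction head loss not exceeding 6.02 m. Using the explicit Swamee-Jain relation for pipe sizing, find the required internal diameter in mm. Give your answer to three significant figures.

Swamee-Jain (Type III): D = 0.66·[ε^1.25·(LQ²/(gh_f))^4.75 + ν·Q^9.4·(L/(gh_f))^5.2]^0.04
LQ²/(gh_f) = 0.04107; L/(gh_f) = 33.53
Term 1 = ε^1.25·(…)^4.75 = 1.25×10^-14; Term 2 = ν·Q^9.4·(…)^5.2 = 2.49×10^-12
D = 0.66·(1.25×10^-14 + 2.49×10^-12)^0.04 = 0.2267 m = 227 mm
Check: V = 0.867 m/s, Re = 1.39×10^5, f = 0.01673, h_f = 5.60 m ≈ 6.02 m ✓

D ≈ 227 mm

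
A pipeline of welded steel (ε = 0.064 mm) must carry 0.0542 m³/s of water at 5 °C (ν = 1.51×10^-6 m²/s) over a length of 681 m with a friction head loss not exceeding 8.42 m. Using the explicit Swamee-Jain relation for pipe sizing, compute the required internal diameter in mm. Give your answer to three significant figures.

Swamee-Jain (Type III): D = 0.66·[ε^1.25·(LQ²/(gh_f))^4.75 + ν·Q^9.4·(L/(gh_f))^5.2]^0.04
LQ²/(gh_f) = 0.02422; L/(gh_f) = 8.245
Term 1 = ε^1.25·(…)^4.75 = 1.21×10^-13; Term 2 = ν·Q^9.4·(…)^5.2 = 1.10×10^-13
D = 0.66·(1.21×10^-13 + 1.10×10^-13)^0.04 = 0.2061 m = 206 mm
Check: V = 1.62 m/s, Re = 2.22×10^5, f = 0.01765, h_f = 7.85 m ≈ 8.42 m ✓

D ≈ 206 mm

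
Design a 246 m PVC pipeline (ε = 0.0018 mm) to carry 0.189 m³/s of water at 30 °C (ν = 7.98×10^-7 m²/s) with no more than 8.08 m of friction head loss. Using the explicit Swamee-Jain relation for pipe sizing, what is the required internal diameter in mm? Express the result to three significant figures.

Swamee-Jain (Type III): D = 0.66·[ε^1.25·(LQ²/(gh_f))^4.75 + ν·Q^9.4·(L/(gh_f))^5.2]^0.04
LQ²/(gh_f) = 0.1109; L/(gh_f) = 3.104
Term 1 = ε^1.25·(…)^4.75 = 1.91×10^-12; Term 2 = ν·Q^9.4·(…)^5.2 = 4.55×10^-11
D = 0.66·(1.91×10^-12 + 4.55×10^-11)^0.04 = 0.2550 m = 255 mm
Check: V = 3.70 m/s, Re = 1.18×10^6, f = 0.01148, h_f = 7.73 m ≈ 8.08 m ✓

D ≈ 255 mm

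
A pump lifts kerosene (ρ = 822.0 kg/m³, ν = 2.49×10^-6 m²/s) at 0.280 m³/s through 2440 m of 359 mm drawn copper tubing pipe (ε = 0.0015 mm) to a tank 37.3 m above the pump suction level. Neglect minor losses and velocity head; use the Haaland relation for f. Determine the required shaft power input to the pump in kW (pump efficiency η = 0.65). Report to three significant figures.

P_shaft ≈ 255 kW

V = 4Q/(πD²) = 2.766 m/s; Re = 3.99×10^5; ε/D = 4.18×10^-6; f = 0.01365
h_f = f(L/D)V²/2g = 36.17 m
Total head H = z + h_f = 37.3 + 36.17 = 73.47 m
P_hyd = ρgQH = 822.0·9.81·0.280·73.47 = 165.9 kW
P_shaft = P_hyd/η = 165.9/0.65 = 255.2 kW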